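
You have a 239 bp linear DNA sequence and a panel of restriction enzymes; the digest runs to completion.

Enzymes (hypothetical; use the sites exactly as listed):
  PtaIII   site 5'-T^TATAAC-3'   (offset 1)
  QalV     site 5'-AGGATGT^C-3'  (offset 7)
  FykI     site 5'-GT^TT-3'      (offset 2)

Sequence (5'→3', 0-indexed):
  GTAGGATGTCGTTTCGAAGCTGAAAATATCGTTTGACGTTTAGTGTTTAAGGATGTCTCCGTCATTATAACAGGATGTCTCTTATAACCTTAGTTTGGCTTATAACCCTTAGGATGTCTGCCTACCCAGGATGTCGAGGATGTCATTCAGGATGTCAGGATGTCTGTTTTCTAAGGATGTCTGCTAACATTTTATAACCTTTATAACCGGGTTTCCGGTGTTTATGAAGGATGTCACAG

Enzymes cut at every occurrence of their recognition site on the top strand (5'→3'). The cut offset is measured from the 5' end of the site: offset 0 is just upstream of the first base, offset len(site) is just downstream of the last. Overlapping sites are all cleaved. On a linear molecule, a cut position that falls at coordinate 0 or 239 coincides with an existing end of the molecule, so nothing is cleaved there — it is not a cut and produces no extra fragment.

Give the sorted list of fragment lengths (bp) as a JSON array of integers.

[3,4,4,5,6,7,7,8,9,9,9,9,9,10,11,12,12,12,13,13,13,17,17,20]

Scan for sites:
  PtaIII (TTATAAC, off=1): starts [64, 81, 99, 191, 200] → cuts [65, 82, 100, 192, 201]
  QalV (AGGATGTC, off=7): starts [2, 49, 71, 110, 127, 136, 148, 156, 173, 227] → cuts [9, 56, 78, 117, 134, 143, 155, 163, 180, 234]
  FykI (GTTT, off=2): starts [10, 30, 37, 44, 92, 165, 210, 219] → cuts [12, 32, 39, 46, 94, 167, 212, 221]

Pooled cuts: [9, 12, 32, 39, 46, 56, 65, 78, 82, 94, 100, 117, 134, 143, 155, 163, 167, 180, 192, 201, 212, 221, 234]

Fragments:
  [0,9): 9 bp
  [9,12): 3 bp
  [12,32): 20 bp
  [32,39): 7 bp
  [39,46): 7 bp
  [46,56): 10 bp
  [56,65): 9 bp
  [65,78): 13 bp
  [78,82): 4 bp
  [82,94): 12 bp
  [94,100): 6 bp
  [100,117): 17 bp
  [117,134): 17 bp
  [134,143): 9 bp
  [143,155): 12 bp
  [155,163): 8 bp
  [163,167): 4 bp
  [167,180): 13 bp
  [180,192): 12 bp
  [192,201): 9 bp
  [201,212): 11 bp
  [212,221): 9 bp
  [221,234): 13 bp
  [234,239): 5 bp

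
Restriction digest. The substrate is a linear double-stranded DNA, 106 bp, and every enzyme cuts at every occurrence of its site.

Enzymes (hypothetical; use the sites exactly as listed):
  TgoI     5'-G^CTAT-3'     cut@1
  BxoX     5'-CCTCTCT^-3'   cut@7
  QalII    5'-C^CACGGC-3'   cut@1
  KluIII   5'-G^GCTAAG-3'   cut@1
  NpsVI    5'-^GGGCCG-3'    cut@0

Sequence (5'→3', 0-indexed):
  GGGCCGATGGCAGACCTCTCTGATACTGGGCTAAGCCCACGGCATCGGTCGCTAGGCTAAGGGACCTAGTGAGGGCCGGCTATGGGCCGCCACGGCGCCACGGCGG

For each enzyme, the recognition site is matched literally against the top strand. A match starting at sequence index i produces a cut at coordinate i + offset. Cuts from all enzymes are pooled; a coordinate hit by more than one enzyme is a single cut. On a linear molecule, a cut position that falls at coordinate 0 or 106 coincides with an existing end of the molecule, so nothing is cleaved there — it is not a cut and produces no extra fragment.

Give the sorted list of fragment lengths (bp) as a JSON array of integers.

[4,7,7,8,8,8,8,17,18,21]

Per-enzyme occurrences:
  TgoI (GCTAT, off=1): starts [78] → cuts [79]
  BxoX (CCTCTCT, off=7): starts [14] → cuts [21]
  QalII (CCACGGC, off=1): starts [36, 89, 97] → cuts [37, 90, 98]
  KluIII (GGCTAAG, off=1): starts [28, 54] → cuts [29, 55]
  NpsVI (GGGCCG, off=0): starts [0, 72, 83] → cuts [72, 83] (position 0 is a terminus of the linear molecule — no cut)

Pooled cuts: [21, 29, 37, 55, 72, 79, 83, 90, 98]

Fragment lengths:
  [0,21): 21 bp
  [21,29): 8 bp
  [29,37): 8 bp
  [37,55): 18 bp
  [55,72): 17 bp
  [72,79): 7 bp
  [79,83): 4 bp
  [83,90): 7 bp
  [90,98): 8 bp
  [98,106): 8 bp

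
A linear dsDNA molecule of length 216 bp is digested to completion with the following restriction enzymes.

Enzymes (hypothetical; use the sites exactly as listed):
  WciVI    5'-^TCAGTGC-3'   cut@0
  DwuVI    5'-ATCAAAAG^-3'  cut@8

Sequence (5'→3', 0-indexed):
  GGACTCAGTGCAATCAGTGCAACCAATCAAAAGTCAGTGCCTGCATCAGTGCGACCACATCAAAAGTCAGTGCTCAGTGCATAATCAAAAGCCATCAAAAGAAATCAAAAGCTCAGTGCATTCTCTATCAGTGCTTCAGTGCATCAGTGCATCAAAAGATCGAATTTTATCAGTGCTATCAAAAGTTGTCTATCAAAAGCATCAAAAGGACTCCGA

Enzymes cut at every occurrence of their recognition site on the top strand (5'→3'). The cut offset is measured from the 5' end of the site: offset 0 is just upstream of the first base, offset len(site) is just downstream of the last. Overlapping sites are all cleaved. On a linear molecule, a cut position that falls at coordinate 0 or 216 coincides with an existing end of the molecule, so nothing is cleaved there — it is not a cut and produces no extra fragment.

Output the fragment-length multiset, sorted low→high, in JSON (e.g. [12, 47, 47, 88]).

Per-enzyme occurrences:
  WciVI TCAGTGC/0: at [4, 13, 33, 45, 66, 73, 112, 127, 135, 143, 169] ⇒ [4, 13, 33, 45, 66, 73, 112, 127, 135, 143, 169]
  DwuVI ATCAAAAG/8: at [25, 58, 83, 93, 103, 150, 177, 191, 200] ⇒ [33, 66, 91, 101, 111, 158, 185, 199, 208]

Pooled cuts: [4, 13, 33, 45, 66, 73, 91, 101, 111, 112, 127, 135, 143, 158, 169, 185, 199, 208]

Fragments:
  [0,4): 4 bp
  [4,13): 9 bp
  [13,33): 20 bp
  [33,45): 12 bp
  [45,66): 21 bp
  [66,73): 7 bp
  [73,91): 18 bp
  [91,101): 10 bp
  [101,111): 10 bp
  [111,112): 1 bp
  [112,127): 15 bp
  [127,135): 8 bp
  [135,143): 8 bp
  [143,158): 15 bp
  [158,169): 11 bp
  [169,185): 16 bp
  [185,199): 14 bp
  [199,208): 9 bp
  [208,216): 8 bp

[1,4,7,8,8,8,9,9,10,10,11,12,14,15,15,16,18,20,21]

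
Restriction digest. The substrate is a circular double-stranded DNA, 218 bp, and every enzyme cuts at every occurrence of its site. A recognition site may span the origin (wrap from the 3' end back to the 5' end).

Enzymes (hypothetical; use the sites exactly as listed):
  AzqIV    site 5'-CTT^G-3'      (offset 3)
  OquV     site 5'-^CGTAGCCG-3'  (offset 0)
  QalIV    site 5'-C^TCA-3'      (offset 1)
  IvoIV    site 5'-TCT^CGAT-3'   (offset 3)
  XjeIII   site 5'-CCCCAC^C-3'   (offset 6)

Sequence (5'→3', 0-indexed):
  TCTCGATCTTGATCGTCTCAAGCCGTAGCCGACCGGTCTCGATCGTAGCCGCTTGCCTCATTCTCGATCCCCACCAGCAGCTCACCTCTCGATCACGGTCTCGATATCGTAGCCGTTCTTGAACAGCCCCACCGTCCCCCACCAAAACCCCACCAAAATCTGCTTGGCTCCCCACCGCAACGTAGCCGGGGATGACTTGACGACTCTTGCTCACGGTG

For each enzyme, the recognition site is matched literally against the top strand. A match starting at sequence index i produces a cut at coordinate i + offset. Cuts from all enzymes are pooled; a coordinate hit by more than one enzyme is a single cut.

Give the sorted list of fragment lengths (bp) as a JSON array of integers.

Scan for sites:
  AzqIV (CTTG, off=3): starts [7, 51, 117, 162, 195, 205] → cuts [10, 54, 120, 165, 198, 208]
  OquV (CGTAGCCG, off=0): starts [23, 43, 107, 180] → cuts [23, 43, 107, 180]
  QalIV (CTCA, off=1): starts [16, 56, 80, 209] → cuts [17, 57, 81, 210]
  IvoIV (TCTCGAT, off=3): starts [0, 36, 61, 86, 98] → cuts [3, 39, 64, 89, 101]
  XjeIII (CCCCACC, off=6): starts [68, 126, 136, 147, 169] → cuts [74, 132, 142, 153, 175]

Pooled cuts: [3, 10, 17, 23, 39, 43, 54, 57, 64, 74, 81, 89, 101, 107, 120, 132, 142, 153, 165, 175, 180, 198, 208, 210]

Fragment lengths:
  3→10: 7 bp
  10→17: 7 bp
  17→23: 6 bp
  23→39: 16 bp
  39→43: 4 bp
  43→54: 11 bp
  54→57: 3 bp
  57→64: 7 bp
  64→74: 10 bp
  74→81: 7 bp
  81→89: 8 bp
  89→101: 12 bp
  101→107: 6 bp
  107→120: 13 bp
  120→132: 12 bp
  132→142: 10 bp
  142→153: 11 bp
  153→165: 12 bp
  165→175: 10 bp
  175→180: 5 bp
  180→198: 18 bp
  198→208: 10 bp
  208→210: 2 bp
  210→3 (wrap): 218-210+3 = 11 bp

[2,3,4,5,6,6,7,7,7,7,8,10,10,10,10,11,11,11,12,12,12,13,16,18]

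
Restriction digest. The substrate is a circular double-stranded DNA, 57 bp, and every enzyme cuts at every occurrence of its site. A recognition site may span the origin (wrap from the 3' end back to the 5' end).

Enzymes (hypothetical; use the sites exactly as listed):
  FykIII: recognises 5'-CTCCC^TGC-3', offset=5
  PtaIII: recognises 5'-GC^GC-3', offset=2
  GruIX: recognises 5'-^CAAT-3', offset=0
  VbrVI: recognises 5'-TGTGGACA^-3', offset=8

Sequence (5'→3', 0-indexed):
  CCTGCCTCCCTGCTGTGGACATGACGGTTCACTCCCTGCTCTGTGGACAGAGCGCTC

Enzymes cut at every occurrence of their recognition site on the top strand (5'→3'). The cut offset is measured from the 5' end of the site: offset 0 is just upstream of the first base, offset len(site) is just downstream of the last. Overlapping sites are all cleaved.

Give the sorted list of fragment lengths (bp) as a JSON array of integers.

[4,6,8,11,13,15]

Scan for sites:
  FykIII (CTCCCTGC, off=5): starts [5, 31, 54] → cuts [2, 10, 36]
  PtaIII (GCGC, off=2): starts [51] → cuts [53]
  GruIX (CAAT, off=0): no sites
  VbrVI (TGTGGACA, off=8): starts [13, 41] → cuts [21, 49]

All cut coordinates (distinct, sorted): [2, 10, 21, 36, 49, 53]

Fragments:
  2→10: 8 bp
  10→21: 11 bp
  21→36: 15 bp
  36→49: 13 bp
  49→53: 4 bp
  53→2 (wrap): 57-53+2 = 6 bp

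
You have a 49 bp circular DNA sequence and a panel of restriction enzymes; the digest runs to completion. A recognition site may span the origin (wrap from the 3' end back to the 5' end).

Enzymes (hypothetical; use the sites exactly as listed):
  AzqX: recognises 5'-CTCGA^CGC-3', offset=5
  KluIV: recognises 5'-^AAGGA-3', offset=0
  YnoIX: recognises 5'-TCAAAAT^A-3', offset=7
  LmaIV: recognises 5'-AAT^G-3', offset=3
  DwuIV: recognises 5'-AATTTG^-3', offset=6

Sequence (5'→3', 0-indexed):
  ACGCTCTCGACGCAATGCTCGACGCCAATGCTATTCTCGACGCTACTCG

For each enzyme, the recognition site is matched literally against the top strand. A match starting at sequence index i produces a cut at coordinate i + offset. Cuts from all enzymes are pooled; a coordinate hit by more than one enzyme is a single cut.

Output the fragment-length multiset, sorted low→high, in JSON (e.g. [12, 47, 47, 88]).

Per-enzyme occurrences:
  AzqX (CTCGACGC, off=5): starts [5, 17, 35, 45] → cuts [1, 10, 22, 40]
  KluIV (AAGGA, off=0): no sites
  YnoIX (TCAAAATA, off=7): no sites
  LmaIV (AATG, off=3): starts [13, 26] → cuts [16, 29]
  DwuIV (AATTTG, off=6): no sites

All cut coordinates (distinct, sorted): [1, 10, 16, 22, 29, 40]

Fragments:
  1→10: 9 bp
  10→16: 6 bp
  16→22: 6 bp
  22→29: 7 bp
  29→40: 11 bp
  40→1 (wrap): 49-40+1 = 10 bp

[6,6,7,9,10,11]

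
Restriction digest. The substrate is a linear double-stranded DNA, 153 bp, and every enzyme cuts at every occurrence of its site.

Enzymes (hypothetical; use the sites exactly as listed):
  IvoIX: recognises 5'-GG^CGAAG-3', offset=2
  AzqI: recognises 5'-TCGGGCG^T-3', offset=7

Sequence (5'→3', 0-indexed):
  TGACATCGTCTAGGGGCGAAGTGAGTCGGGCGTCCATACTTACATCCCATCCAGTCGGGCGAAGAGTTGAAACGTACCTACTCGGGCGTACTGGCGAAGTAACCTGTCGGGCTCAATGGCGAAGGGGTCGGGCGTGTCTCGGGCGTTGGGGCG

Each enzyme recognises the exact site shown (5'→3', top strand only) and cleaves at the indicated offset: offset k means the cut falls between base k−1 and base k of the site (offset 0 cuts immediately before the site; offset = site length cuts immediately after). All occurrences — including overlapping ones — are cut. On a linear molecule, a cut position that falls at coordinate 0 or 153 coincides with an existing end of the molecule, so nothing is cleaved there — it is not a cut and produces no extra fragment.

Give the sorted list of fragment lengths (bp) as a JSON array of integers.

[6,8,11,15,16,16,25,27,29]

Site scan:
  IvoIX (GGCGAAG, off=2): starts [14, 57, 92, 117] → cuts [16, 59, 94, 119]
  AzqI (TCGGGCGT, off=7): starts [25, 81, 127, 138] → cuts [32, 88, 134, 145]

Pooled cuts: [16, 32, 59, 88, 94, 119, 134, 145]

Fragments:
  [0,16): 16 bp
  [16,32): 16 bp
  [32,59): 27 bp
  [59,88): 29 bp
  [88,94): 6 bp
  [94,119): 25 bp
  [119,134): 15 bp
  [134,145): 11 bp
  [145,153): 8 bp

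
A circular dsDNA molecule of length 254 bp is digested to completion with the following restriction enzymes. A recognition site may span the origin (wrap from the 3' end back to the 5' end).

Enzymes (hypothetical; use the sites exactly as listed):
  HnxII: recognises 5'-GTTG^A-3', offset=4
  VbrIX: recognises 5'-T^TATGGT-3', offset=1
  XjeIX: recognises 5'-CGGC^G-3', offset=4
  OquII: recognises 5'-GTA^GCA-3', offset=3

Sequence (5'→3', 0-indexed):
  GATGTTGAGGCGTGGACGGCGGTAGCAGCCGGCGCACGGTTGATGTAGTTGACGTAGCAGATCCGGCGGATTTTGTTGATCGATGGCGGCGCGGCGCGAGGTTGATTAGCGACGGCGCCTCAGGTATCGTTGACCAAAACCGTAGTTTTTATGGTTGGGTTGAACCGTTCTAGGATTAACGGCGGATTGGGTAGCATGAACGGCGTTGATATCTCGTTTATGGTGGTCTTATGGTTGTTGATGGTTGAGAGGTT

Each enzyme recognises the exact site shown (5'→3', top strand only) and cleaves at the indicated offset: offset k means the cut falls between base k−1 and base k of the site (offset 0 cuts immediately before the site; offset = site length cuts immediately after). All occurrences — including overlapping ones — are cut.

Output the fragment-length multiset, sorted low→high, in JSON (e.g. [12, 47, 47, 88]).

[4,4,5,5,6,7,8,9,9,9,9,10,10,11,11,11,11,11,12,12,13,13,16,17,21]

Site scan:
  HnxII GTTGA/4: at [3, 38, 47, 74, 100, 128, 158, 204, 236, 243, 251] ⇒ [1, 7, 42, 51, 78, 104, 132, 162, 208, 240, 247]
  VbrIX TTATGGT/1: at [148, 217, 228] ⇒ [149, 218, 229]
  XjeIX CGGCG/4: at [16, 29, 63, 86, 91, 112, 179, 200] ⇒ [20, 33, 67, 90, 95, 116, 183, 204]
  OquII GTAGCA/3: at [21, 53, 190] ⇒ [24, 56, 193]

Pooled cuts: [1, 7, 20, 24, 33, 42, 51, 56, 67, 78, 90, 95, 104, 116, 132, 149, 162, 183, 193, 204, 208, 218, 229, 240, 247]

Fragment lengths:
  1→7: 6 bp
  7→20: 13 bp
  20→24: 4 bp
  24→33: 9 bp
  33→42: 9 bp
  42→51: 9 bp
  51→56: 5 bp
  56→67: 11 bp
  67→78: 11 bp
  78→90: 12 bp
  90→95: 5 bp
  95→104: 9 bp
  104→116: 12 bp
  116→132: 16 bp
  132→149: 17 bp
  149→162: 13 bp
  162→183: 21 bp
  183→193: 10 bp
  193→204: 11 bp
  204→208: 4 bp
  208→218: 10 bp
  218→229: 11 bp
  229→240: 11 bp
  240→247: 7 bp
  247→1 (wrap): 254-247+1 = 8 bp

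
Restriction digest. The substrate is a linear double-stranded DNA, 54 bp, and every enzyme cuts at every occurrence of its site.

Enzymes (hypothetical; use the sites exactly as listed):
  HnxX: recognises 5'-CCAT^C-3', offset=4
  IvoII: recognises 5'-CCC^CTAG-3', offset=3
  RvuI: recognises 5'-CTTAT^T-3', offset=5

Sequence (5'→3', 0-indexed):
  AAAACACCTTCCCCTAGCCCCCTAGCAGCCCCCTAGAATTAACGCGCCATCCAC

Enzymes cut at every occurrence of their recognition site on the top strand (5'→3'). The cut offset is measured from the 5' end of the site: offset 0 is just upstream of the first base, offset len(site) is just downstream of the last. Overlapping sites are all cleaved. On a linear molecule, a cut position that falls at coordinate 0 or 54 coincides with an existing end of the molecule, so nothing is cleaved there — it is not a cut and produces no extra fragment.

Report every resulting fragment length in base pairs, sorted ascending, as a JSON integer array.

Per-enzyme occurrences:
  HnxX (CCATC, off=4): starts [46] → cuts [50]
  IvoII (CCCCTAG, off=3): starts [10, 18, 29] → cuts [13, 21, 32]
  RvuI (CTTATT, off=5): no sites

All cut coordinates (distinct, sorted): [13, 21, 32, 50]

Fragment lengths:
  [0,13): 13 bp
  [13,21): 8 bp
  [21,32): 11 bp
  [32,50): 18 bp
  [50,54): 4 bp

[4,8,11,13,18]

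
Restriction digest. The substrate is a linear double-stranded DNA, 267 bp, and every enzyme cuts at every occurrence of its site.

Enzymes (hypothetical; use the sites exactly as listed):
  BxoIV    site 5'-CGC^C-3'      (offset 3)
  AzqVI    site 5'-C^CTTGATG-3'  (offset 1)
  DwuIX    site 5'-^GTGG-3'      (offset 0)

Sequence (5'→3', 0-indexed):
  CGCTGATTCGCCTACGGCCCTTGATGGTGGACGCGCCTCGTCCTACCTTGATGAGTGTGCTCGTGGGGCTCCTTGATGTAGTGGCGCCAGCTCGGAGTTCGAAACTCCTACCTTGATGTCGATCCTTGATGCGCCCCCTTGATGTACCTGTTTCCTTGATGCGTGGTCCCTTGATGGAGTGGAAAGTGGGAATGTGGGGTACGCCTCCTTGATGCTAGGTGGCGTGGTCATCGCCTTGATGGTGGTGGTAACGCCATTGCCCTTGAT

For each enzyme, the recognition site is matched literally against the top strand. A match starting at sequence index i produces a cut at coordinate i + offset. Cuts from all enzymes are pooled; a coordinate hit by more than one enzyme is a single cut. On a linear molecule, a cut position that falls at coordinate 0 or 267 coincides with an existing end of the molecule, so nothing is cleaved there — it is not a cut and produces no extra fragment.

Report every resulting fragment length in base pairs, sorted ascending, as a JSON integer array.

[3,3,3,5,7,7,7,7,7,8,8,8,9,9,9,10,10,10,10,11,11,11,11,13,13,16,17,24]

Per-enzyme occurrences:
  BxoIV (CGCC, off=3): starts [8, 33, 84, 131, 201, 231, 251] → cuts [11, 36, 87, 134, 204, 234, 254]
  AzqVI (CCTTGATG, off=1): starts [18, 45, 70, 110, 123, 136, 153, 168, 206, 233] → cuts [19, 46, 71, 111, 124, 137, 154, 169, 207, 234]
  DwuIX (GTGG, off=0): starts [26, 62, 80, 162, 178, 185, 193, 218, 223, 241, 244] → cuts [26, 62, 80, 162, 178, 185, 193, 218, 223, 241, 244]

Pooled cuts: [11, 19, 26, 36, 46, 62, 71, 80, 87, 111, 124, 134, 137, 154, 162, 169, 178, 185, 193, 204, 207, 218, 223, 234, 241, 244, 254]

Fragment lengths:
  [0,11): 11 bp
  [11,19): 8 bp
  [19,26): 7 bp
  [26,36): 10 bp
  [36,46): 10 bp
  [46,62): 16 bp
  [62,71): 9 bp
  [71,80): 9 bp
  [80,87): 7 bp
  [87,111): 24 bp
  [111,124): 13 bp
  [124,134): 10 bp
  [134,137): 3 bp
  [137,154): 17 bp
  [154,162): 8 bp
  [162,169): 7 bp
  [169,178): 9 bp
  [178,185): 7 bp
  [185,193): 8 bp
  [193,204): 11 bp
  [204,207): 3 bp
  [207,218): 11 bp
  [218,223): 5 bp
  [223,234): 11 bp
  [234,241): 7 bp
  [241,244): 3 bp
  [244,254): 10 bp
  [254,267): 13 bp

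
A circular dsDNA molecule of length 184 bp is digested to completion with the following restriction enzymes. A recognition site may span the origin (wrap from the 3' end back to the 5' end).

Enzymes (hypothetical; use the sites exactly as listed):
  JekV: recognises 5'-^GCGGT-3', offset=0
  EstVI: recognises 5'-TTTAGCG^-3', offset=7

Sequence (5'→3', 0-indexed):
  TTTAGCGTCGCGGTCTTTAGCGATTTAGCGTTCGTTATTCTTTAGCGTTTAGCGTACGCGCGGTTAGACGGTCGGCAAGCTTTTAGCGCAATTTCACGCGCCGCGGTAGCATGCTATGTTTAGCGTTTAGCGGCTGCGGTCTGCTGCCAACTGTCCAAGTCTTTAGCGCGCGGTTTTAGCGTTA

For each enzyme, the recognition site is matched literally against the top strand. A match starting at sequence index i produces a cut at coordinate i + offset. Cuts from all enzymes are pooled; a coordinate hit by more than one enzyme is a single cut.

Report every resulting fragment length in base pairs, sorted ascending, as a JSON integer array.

[1,2,3,5,7,7,8,10,12,13,14,17,23,29,33]

Per-enzyme occurrences:
  JekV (GCGGT, off=0): starts [9, 59, 102, 135, 169] → cuts [9, 59, 102, 135, 169]
  EstVI (TTTAGCG, off=7): starts [0, 15, 23, 40, 47, 81, 118, 125, 161, 174] → cuts [7, 22, 30, 47, 54, 88, 125, 132, 168, 181]

All cut coordinates (distinct, sorted): [7, 9, 22, 30, 47, 54, 59, 88, 102, 125, 132, 135, 168, 169, 181]

Fragment lengths:
  7→9: 2 bp
  9→22: 13 bp
  22→30: 8 bp
  30→47: 17 bp
  47→54: 7 bp
  54→59: 5 bp
  59→88: 29 bp
  88→102: 14 bp
  102→125: 23 bp
  125→132: 7 bp
  132→135: 3 bp
  135→168: 33 bp
  168→169: 1 bp
  169→181: 12 bp
  181→7 (wrap): 184-181+7 = 10 bp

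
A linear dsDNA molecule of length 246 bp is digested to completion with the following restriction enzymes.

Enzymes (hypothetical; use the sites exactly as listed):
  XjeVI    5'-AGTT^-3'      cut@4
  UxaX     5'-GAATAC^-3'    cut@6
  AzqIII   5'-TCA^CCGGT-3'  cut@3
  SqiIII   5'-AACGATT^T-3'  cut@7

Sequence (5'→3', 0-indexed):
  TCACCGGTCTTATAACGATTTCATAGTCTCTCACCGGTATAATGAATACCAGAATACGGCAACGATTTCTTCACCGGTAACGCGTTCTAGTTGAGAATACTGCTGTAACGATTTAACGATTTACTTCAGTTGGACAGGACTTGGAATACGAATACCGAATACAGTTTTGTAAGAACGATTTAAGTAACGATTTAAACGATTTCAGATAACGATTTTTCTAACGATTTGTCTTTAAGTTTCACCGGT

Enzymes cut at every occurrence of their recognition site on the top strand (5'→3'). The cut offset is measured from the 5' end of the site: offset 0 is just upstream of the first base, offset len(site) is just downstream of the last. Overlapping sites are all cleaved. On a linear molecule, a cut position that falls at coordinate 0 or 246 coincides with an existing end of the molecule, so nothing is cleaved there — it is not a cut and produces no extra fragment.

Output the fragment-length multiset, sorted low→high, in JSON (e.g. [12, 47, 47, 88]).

Scan for sites:
  XjeVI (AGTT, off=4): starts [88, 127, 162, 234] → cuts [92, 131, 166, 238]
  UxaX (GAATAC, off=6): starts [43, 51, 94, 143, 149, 156] → cuts [49, 57, 100, 149, 155, 162]
  AzqIII (TCACCGGT, off=3): starts [0, 30, 70, 238] → cuts [3, 33, 73, 241]
  SqiIII (AACGATTT, off=7): starts [13, 60, 106, 114, 173, 185, 194, 207, 219] → cuts [20, 67, 113, 121, 180, 192, 201, 214, 226]

All cut coordinates (distinct, sorted): [3, 20, 33, 49, 57, 67, 73, 92, 100, 113, 121, 131, 149, 155, 162, 166, 180, 192, 201, 214, 226, 238, 241]

Fragment lengths:
  [0,3): 3 bp
  [3,20): 17 bp
  [20,33): 13 bp
  [33,49): 16 bp
  [49,57): 8 bp
  [57,67): 10 bp
  [67,73): 6 bp
  [73,92): 19 bp
  [92,100): 8 bp
  [100,113): 13 bp
  [113,121): 8 bp
  [121,131): 10 bp
  [131,149): 18 bp
  [149,155): 6 bp
  [155,162): 7 bp
  [162,166): 4 bp
  [166,180): 14 bp
  [180,192): 12 bp
  [192,201): 9 bp
  [201,214): 13 bp
  [214,226): 12 bp
  [226,238): 12 bp
  [238,241): 3 bp
  [241,246): 5 bp

[3,3,4,5,6,6,7,8,8,8,9,10,10,12,12,12,13,13,13,14,16,17,18,19]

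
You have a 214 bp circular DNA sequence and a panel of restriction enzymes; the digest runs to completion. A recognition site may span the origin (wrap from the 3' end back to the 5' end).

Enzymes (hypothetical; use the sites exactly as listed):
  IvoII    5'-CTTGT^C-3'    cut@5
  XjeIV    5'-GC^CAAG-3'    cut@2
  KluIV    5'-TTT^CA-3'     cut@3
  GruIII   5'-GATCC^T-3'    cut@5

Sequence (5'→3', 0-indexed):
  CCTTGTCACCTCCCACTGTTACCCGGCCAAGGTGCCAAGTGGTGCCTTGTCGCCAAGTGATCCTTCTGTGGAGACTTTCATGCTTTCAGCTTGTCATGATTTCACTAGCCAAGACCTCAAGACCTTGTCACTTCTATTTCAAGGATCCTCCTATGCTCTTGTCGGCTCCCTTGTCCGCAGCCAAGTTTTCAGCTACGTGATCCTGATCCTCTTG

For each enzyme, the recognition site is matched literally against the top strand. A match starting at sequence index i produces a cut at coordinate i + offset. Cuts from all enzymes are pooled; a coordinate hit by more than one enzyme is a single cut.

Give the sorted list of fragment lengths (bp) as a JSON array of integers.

[3,6,7,7,8,8,8,8,8,9,10,11,11,12,14,14,15,15,19,21]

Site scan:
  IvoII (CTTGTC, off=5): starts [1, 45, 89, 123, 157, 169] → cuts [6, 50, 94, 128, 162, 174]
  XjeIV (GCCAAG, off=2): starts [25, 33, 51, 107, 179] → cuts [27, 35, 53, 109, 181]
  KluIV (TTTCA, off=3): starts [75, 83, 99, 136, 186] → cuts [78, 86, 102, 139, 189]
  GruIII (GATCCT, off=5): starts [58, 143, 198, 204] → cuts [63, 148, 203, 209]

Pooled cuts: [6, 27, 35, 50, 53, 63, 78, 86, 94, 102, 109, 128, 139, 148, 162, 174, 181, 189, 203, 209]

Fragments:
  6→27: 21 bp
  27→35: 8 bp
  35→50: 15 bp
  50→53: 3 bp
  53→63: 10 bp
  63→78: 15 bp
  78→86: 8 bp
  86→94: 8 bp
  94→102: 8 bp
  102→109: 7 bp
  109→128: 19 bp
  128→139: 11 bp
  139→148: 9 bp
  148→162: 14 bp
  162→174: 12 bp
  174→181: 7 bp
  181→189: 8 bp
  189→203: 14 bp
  203→209: 6 bp
  209→6 (wrap): 214-209+6 = 11 bp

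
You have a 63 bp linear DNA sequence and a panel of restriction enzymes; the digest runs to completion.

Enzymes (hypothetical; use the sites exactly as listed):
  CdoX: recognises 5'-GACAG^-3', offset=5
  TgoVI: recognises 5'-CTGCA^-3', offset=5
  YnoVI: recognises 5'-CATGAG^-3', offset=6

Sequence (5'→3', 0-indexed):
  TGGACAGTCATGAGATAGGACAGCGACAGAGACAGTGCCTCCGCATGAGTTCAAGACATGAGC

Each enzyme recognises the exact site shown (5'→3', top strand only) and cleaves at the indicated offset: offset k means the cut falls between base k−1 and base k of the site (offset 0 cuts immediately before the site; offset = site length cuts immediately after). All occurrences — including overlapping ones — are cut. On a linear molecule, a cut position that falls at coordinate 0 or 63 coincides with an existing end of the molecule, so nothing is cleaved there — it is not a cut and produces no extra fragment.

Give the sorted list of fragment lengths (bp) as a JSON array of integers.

[1,6,6,7,7,9,13,14]

Scan for sites:
  CdoX GACAG/5: at [2, 18, 24, 30] ⇒ [7, 23, 29, 35]
  TgoVI (CTGCA, off=5): no sites
  YnoVI CATGAG/6: at [8, 43, 56] ⇒ [14, 49, 62]

All cut coordinates (distinct, sorted): [7, 14, 23, 29, 35, 49, 62]

Fragments:
  [0,7): 7 bp
  [7,14): 7 bp
  [14,23): 9 bp
  [23,29): 6 bp
  [29,35): 6 bp
  [35,49): 14 bp
  [49,62): 13 bp
  [62,63): 1 bp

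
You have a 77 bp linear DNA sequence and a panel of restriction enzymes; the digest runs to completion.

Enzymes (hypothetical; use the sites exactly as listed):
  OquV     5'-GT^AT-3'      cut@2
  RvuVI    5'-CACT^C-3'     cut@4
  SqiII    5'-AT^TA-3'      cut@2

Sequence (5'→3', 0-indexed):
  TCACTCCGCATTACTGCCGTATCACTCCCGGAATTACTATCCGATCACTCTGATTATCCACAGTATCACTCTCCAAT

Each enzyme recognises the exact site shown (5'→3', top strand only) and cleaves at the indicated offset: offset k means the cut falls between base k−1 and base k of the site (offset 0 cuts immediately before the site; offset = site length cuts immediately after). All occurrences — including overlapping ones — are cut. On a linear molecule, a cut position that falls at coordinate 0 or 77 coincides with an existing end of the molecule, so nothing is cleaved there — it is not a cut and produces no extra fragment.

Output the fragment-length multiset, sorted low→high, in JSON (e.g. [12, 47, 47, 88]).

Site scan:
  OquV (GTAT, off=2): starts [18, 62] → cuts [20, 64]
  RvuVI (CACTC, off=4): starts [1, 22, 45, 66] → cuts [5, 26, 49, 70]
  SqiII (ATTA, off=2): starts [9, 32, 52] → cuts [11, 34, 54]

All cut coordinates (distinct, sorted): [5, 11, 20, 26, 34, 49, 54, 64, 70]

Fragment lengths:
  [0,5): 5 bp
  [5,11): 6 bp
  [11,20): 9 bp
  [20,26): 6 bp
  [26,34): 8 bp
  [34,49): 15 bp
  [49,54): 5 bp
  [54,64): 10 bp
  [64,70): 6 bp
  [70,77): 7 bp

[5,5,6,6,6,7,8,9,10,15]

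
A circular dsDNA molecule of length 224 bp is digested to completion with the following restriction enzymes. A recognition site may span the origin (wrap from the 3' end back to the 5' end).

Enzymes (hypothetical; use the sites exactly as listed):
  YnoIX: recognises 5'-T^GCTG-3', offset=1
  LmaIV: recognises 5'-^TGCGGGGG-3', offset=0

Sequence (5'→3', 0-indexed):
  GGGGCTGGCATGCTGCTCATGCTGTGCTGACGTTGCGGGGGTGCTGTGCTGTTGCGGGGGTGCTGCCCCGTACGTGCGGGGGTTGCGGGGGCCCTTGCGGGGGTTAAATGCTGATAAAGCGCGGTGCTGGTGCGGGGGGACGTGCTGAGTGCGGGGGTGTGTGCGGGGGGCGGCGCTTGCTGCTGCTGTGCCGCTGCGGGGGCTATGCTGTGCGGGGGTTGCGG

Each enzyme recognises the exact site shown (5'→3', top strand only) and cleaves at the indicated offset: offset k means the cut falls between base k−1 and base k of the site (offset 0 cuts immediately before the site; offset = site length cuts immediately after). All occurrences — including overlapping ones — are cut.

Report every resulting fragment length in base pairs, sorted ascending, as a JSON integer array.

Site scan:
  YnoIX (TGCTG, off=1): starts [10, 19, 24, 41, 46, 60, 108, 124, 142, 177, 180, 183, 205] → cuts [11, 20, 25, 42, 47, 61, 109, 125, 143, 178, 181, 184, 206]
  LmaIV (TGCGGGGG, off=0): starts [33, 52, 74, 83, 95, 130, 149, 161, 194, 210, 219] → cuts [33, 52, 74, 83, 95, 130, 149, 161, 194, 210, 219]

All cut coordinates (distinct, sorted): [11, 20, 25, 33, 42, 47, 52, 61, 74, 83, 95, 109, 125, 130, 143, 149, 161, 178, 181, 184, 194, 206, 210, 219]

Fragment lengths:
  11→20: 9 bp
  20→25: 5 bp
  25→33: 8 bp
  33→42: 9 bp
  42→47: 5 bp
  47→52: 5 bp
  52→61: 9 bp
  61→74: 13 bp
  74→83: 9 bp
  83→95: 12 bp
  95→109: 14 bp
  109→125: 16 bp
  125→130: 5 bp
  130→143: 13 bp
  143→149: 6 bp
  149→161: 12 bp
  161→178: 17 bp
  178→181: 3 bp
  181→184: 3 bp
  184→194: 10 bp
  194→206: 12 bp
  206→210: 4 bp
  210→219: 9 bp
  219→11 (wrap): 224-219+11 = 16 bp

[3,3,4,5,5,5,5,6,8,9,9,9,9,9,10,12,12,12,13,13,14,16,16,17]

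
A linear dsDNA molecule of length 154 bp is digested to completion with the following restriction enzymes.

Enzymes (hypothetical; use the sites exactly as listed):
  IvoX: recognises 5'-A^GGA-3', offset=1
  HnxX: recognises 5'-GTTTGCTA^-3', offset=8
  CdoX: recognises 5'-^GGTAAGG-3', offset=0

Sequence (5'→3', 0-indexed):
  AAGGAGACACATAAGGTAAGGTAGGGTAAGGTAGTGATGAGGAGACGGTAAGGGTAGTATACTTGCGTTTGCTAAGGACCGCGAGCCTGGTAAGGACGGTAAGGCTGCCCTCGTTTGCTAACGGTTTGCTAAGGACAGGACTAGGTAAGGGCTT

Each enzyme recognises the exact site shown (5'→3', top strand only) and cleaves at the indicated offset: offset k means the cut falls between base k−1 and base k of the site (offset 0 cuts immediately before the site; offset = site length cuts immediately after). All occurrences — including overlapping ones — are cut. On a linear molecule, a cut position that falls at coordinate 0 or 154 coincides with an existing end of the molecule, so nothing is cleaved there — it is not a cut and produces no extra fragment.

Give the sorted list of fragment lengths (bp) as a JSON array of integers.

[1,1,2,4,5,5,6,6,10,11,11,12,13,16,23,28]

Scan for sites:
  IvoX AGGA/1: at [1, 39, 74, 92, 131, 136] ⇒ [2, 40, 75, 93, 132, 137]
  HnxX GTTTGCTA/8: at [66, 112, 123] ⇒ [74, 120, 131]
  CdoX GGTAAGG/0: at [14, 24, 46, 88, 97, 143] ⇒ [14, 24, 46, 88, 97, 143]

Pooled cuts: [2, 14, 24, 40, 46, 74, 75, 88, 93, 97, 120, 131, 132, 137, 143]

Fragments:
  [0,2): 2 bp
  [2,14): 12 bp
  [14,24): 10 bp
  [24,40): 16 bp
  [40,46): 6 bp
  [46,74): 28 bp
  [74,75): 1 bp
  [75,88): 13 bp
  [88,93): 5 bp
  [93,97): 4 bp
  [97,120): 23 bp
  [120,131): 11 bp
  [131,132): 1 bp
  [132,137): 5 bp
  [137,143): 6 bp
  [143,154): 11 bp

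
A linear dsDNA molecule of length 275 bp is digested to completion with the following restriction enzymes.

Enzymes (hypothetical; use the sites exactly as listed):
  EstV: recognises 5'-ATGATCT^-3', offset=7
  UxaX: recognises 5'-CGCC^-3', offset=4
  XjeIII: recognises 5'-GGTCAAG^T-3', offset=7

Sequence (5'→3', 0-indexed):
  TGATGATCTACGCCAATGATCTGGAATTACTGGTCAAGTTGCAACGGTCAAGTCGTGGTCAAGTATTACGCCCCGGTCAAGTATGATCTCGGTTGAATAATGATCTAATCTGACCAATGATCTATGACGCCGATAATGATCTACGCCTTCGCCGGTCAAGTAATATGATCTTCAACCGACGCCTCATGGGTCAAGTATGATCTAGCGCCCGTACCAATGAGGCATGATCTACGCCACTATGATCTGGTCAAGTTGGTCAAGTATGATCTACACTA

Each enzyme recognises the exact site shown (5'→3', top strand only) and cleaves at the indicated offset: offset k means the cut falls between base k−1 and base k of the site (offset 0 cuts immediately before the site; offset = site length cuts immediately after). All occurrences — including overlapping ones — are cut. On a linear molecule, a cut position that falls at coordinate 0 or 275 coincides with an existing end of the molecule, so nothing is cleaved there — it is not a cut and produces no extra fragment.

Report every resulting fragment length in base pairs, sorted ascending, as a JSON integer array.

[5,5,5,6,6,6,7,7,8,8,8,8,8,9,9,9,9,10,11,11,11,12,12,14,16,17,17,21]

Scan for sites:
  EstV ATGATCT/7: at [2, 15, 82, 99, 116, 135, 164, 196, 223, 238, 262] ⇒ [9, 22, 89, 106, 123, 142, 171, 203, 230, 245, 269]
  UxaX CGCC/4: at [10, 68, 127, 143, 149, 179, 205, 231] ⇒ [14, 72, 131, 147, 153, 183, 209, 235]
  XjeIII GGTCAAGT/7: at [31, 45, 56, 74, 153, 188, 245, 254] ⇒ [38, 52, 63, 81, 160, 195, 252, 261]

Pooled cuts: [9, 14, 22, 38, 52, 63, 72, 81, 89, 106, 123, 131, 142, 147, 153, 160, 171, 183, 195, 203, 209, 230, 235, 245, 252, 261, 269]

Fragments:
  [0,9): 9 bp
  [9,14): 5 bp
  [14,22): 8 bp
  [22,38): 16 bp
  [38,52): 14 bp
  [52,63): 11 bp
  [63,72): 9 bp
  [72,81): 9 bp
  [81,89): 8 bp
  [89,106): 17 bp
  [106,123): 17 bp
  [123,131): 8 bp
  [131,142): 11 bp
  [142,147): 5 bp
  [147,153): 6 bp
  [153,160): 7 bp
  [160,171): 11 bp
  [171,183): 12 bp
  [183,195): 12 bp
  [195,203): 8 bp
  [203,209): 6 bp
  [209,230): 21 bp
  [230,235): 5 bp
  [235,245): 10 bp
  [245,252): 7 bp
  [252,261): 9 bp
  [261,269): 8 bp
  [269,275): 6 bp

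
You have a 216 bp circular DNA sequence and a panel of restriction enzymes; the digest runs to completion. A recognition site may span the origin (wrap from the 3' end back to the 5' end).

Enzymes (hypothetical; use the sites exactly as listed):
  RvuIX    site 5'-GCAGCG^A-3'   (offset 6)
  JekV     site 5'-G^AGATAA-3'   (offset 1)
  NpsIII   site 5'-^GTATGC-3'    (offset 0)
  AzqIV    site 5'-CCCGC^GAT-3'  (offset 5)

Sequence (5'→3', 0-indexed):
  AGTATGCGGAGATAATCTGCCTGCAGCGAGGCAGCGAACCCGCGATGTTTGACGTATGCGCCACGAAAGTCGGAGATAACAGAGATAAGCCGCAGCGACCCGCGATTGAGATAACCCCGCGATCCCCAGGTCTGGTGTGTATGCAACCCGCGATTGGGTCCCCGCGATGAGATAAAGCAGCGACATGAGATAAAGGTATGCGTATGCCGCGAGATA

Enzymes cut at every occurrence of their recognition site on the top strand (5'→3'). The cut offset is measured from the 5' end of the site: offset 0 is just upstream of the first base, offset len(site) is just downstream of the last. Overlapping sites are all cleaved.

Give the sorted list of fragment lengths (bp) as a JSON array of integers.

Per-enzyme occurrences:
  RvuIX (GCAGCGA, off=6): starts [22, 30, 91, 176] → cuts [28, 36, 97, 182]
  JekV (GAGATAA, off=1): starts [8, 72, 81, 107, 168, 186, 210] → cuts [9, 73, 82, 108, 169, 187, 211]
  NpsIII (GTATGC, off=0): starts [1, 53, 138, 195, 201] → cuts [1, 53, 138, 195, 201]
  AzqIV (CCCGCGAT, off=5): starts [38, 98, 115, 146, 160] → cuts [43, 103, 120, 151, 165]

Pooled cuts: [1, 9, 28, 36, 43, 53, 73, 82, 97, 103, 108, 120, 138, 151, 165, 169, 182, 187, 195, 201, 211]

Fragments:
  1→9: 8 bp
  9→28: 19 bp
  28→36: 8 bp
  36→43: 7 bp
  43→53: 10 bp
  53→73: 20 bp
  73→82: 9 bp
  82→97: 15 bp
  97→103: 6 bp
  103→108: 5 bp
  108→120: 12 bp
  120→138: 18 bp
  138→151: 13 bp
  151→165: 14 bp
  165→169: 4 bp
  169→182: 13 bp
  182→187: 5 bp
  187→195: 8 bp
  195→201: 6 bp
  201→211: 10 bp
  211→1 (wrap): 216-211+1 = 6 bp

[4,5,5,6,6,6,7,8,8,8,9,10,10,12,13,13,14,15,18,19,20]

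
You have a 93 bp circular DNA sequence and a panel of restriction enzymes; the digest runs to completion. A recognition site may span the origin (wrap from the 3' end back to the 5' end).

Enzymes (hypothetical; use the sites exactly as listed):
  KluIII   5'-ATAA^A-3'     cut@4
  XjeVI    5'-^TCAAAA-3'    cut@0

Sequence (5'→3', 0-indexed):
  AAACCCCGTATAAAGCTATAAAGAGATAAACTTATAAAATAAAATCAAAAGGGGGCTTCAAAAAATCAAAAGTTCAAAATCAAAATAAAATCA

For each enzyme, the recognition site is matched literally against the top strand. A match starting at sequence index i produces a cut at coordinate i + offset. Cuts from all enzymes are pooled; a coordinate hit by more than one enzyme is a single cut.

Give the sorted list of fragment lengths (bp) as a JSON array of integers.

Per-enzyme occurrences:
  KluIII ATAAA/4: at [9, 17, 25, 33, 38, 84] ⇒ [13, 21, 29, 37, 42, 88]
  XjeVI TCAAAA/0: at [44, 57, 65, 73, 79, 90] ⇒ [44, 57, 65, 73, 79, 90]

All cut coordinates (distinct, sorted): [13, 21, 29, 37, 42, 44, 57, 65, 73, 79, 88, 90]

Fragments:
  13→21: 8 bp
  21→29: 8 bp
  29→37: 8 bp
  37→42: 5 bp
  42→44: 2 bp
  44→57: 13 bp
  57→65: 8 bp
  65→73: 8 bp
  73→79: 6 bp
  79→88: 9 bp
  88→90: 2 bp
  90→13 (wrap): 93-90+13 = 16 bp

[2,2,5,6,8,8,8,8,8,9,13,16]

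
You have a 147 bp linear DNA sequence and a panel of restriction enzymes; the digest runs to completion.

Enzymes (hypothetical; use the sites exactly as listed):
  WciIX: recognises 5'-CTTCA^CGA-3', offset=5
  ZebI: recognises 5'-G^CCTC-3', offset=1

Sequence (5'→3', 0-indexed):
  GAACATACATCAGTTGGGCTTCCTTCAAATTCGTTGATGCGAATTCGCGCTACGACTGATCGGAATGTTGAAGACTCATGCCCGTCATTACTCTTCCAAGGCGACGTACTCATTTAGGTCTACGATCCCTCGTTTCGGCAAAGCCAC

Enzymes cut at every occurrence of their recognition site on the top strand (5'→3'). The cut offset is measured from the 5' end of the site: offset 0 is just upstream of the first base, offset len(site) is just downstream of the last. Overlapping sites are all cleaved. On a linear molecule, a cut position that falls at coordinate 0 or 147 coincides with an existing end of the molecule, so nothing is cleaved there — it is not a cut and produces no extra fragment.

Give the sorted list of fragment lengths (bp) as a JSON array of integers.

Per-enzyme occurrences:
  WciIX (CTTCACGA, off=5): no sites
  ZebI (GCCTC, off=1): no sites

All cut coordinates (distinct, sorted): ∅

Fragments:
  no cuts → one linear fragment of 147 bp

[147]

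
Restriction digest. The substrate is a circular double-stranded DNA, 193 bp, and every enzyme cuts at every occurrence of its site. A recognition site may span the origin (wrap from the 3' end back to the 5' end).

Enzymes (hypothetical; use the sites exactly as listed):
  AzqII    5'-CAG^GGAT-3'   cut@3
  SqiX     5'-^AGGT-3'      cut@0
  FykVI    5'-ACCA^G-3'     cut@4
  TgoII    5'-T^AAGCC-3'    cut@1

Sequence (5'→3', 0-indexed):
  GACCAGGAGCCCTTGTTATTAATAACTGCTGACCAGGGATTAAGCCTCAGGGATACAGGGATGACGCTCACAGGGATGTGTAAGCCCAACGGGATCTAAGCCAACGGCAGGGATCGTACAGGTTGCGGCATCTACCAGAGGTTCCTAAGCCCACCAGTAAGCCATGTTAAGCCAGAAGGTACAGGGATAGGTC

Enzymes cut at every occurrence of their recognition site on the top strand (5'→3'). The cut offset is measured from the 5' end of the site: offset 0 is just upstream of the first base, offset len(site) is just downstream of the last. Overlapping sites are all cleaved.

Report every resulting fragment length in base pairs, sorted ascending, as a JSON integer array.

Scan for sites:
  AzqII CAGGGAT/3: at [33, 47, 55, 70, 107, 181] ⇒ [36, 50, 58, 73, 110, 184]
  SqiX AGGT/0: at [119, 138, 176, 188] ⇒ [119, 138, 176, 188]
  FykVI ACCAG/4: at [1, 31, 133, 152] ⇒ [5, 35, 137, 156]
  TgoII TAAGCC/1: at [40, 80, 96, 145, 157, 167] ⇒ [41, 81, 97, 146, 158, 168]

All cut coordinates (distinct, sorted): [5, 35, 36, 41, 50, 58, 73, 81, 97, 110, 119, 137, 138, 146, 156, 158, 168, 176, 184, 188]

Fragments:
  5→35: 30 bp
  35→36: 1 bp
  36→41: 5 bp
  41→50: 9 bp
  50→58: 8 bp
  58→73: 15 bp
  73→81: 8 bp
  81→97: 16 bp
  97→110: 13 bp
  110→119: 9 bp
  119→137: 18 bp
  137→138: 1 bp
  138→146: 8 bp
  146→156: 10 bp
  156→158: 2 bp
  158→168: 10 bp
  168→176: 8 bp
  176→184: 8 bp
  184→188: 4 bp
  188→5 (wrap): 193-188+5 = 10 bp

[1,1,2,4,5,8,8,8,8,8,9,9,10,10,10,13,15,16,18,30]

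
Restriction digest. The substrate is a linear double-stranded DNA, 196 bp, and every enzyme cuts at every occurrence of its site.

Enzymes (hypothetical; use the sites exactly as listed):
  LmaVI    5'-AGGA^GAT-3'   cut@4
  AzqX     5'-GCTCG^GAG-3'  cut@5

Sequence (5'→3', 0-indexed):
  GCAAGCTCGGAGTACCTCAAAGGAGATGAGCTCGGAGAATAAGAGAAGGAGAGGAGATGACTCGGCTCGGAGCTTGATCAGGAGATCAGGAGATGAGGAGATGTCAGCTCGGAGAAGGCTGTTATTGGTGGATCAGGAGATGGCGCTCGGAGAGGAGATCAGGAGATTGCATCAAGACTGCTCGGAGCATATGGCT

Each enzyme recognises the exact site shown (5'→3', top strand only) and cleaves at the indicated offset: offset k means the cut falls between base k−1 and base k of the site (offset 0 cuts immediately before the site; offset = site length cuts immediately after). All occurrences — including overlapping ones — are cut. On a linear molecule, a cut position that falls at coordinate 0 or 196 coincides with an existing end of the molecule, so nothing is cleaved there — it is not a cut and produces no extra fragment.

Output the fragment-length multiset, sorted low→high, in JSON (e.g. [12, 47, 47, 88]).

Per-enzyme occurrences:
  LmaVI AGGAGAT/4: at [20, 51, 79, 87, 95, 134, 152, 160] ⇒ [24, 55, 83, 91, 99, 138, 156, 164]
  AzqX GCTCGGAG/5: at [4, 29, 64, 106, 144, 179] ⇒ [9, 34, 69, 111, 149, 184]

Pooled cuts: [9, 24, 34, 55, 69, 83, 91, 99, 111, 138, 149, 156, 164, 184]

Fragments:
  [0,9): 9 bp
  [9,24): 15 bp
  [24,34): 10 bp
  [34,55): 21 bp
  [55,69): 14 bp
  [69,83): 14 bp
  [83,91): 8 bp
  [91,99): 8 bp
  [99,111): 12 bp
  [111,138): 27 bp
  [138,149): 11 bp
  [149,156): 7 bp
  [156,164): 8 bp
  [164,184): 20 bp
  [184,196): 12 bp

[7,8,8,8,9,10,11,12,12,14,14,15,20,21,27]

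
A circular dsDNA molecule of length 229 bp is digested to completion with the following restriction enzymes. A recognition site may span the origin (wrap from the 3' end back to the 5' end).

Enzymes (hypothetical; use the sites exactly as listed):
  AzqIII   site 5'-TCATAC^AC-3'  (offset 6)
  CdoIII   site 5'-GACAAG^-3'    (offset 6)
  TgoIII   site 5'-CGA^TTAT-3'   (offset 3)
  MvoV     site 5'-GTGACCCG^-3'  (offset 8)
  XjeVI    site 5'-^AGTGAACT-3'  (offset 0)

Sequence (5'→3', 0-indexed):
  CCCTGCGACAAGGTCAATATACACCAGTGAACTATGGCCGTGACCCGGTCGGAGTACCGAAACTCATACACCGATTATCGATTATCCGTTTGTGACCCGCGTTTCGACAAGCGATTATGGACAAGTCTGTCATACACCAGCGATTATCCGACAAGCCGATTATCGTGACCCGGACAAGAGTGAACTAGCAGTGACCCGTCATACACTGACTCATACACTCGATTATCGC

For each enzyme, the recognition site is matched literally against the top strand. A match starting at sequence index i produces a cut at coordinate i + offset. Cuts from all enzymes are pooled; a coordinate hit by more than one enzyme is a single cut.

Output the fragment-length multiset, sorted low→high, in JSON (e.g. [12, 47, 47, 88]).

[3,4,5,6,6,6,7,8,10,11,12,12,12,13,13,18,19,20,22,22]

Per-enzyme occurrences:
  AzqIII TCATACAC/6: at [63, 129, 198, 210] ⇒ [69, 135, 204, 216]
  CdoIII GACAAG/6: at [6, 105, 119, 149, 172] ⇒ [12, 111, 125, 155, 178]
  TgoIII CGATTAT/3: at [71, 78, 111, 140, 156, 219] ⇒ [74, 81, 114, 143, 159, 222]
  MvoV GTGACCCG/8: at [39, 91, 164, 190] ⇒ [47, 99, 172, 198]
  XjeVI AGTGAACT/0: at [25, 178] ⇒ [25, 178]

Pooled cuts: [12, 25, 47, 69, 74, 81, 99, 111, 114, 125, 135, 143, 155, 159, 172, 178, 198, 204, 216, 222]

Fragments:
  12→25: 13 bp
  25→47: 22 bp
  47→69: 22 bp
  69→74: 5 bp
  74→81: 7 bp
  81→99: 18 bp
  99→111: 12 bp
  111→114: 3 bp
  114→125: 11 bp
  125→135: 10 bp
  135→143: 8 bp
  143→155: 12 bp
  155→159: 4 bp
  159→172: 13 bp
  172→178: 6 bp
  178→198: 20 bp
  198→204: 6 bp
  204→216: 12 bp
  216→222: 6 bp
  222→12 (wrap): 229-222+12 = 19 bp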